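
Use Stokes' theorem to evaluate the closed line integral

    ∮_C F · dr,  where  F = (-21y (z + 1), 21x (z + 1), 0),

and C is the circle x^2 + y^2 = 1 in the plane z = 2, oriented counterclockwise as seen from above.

Let S be the flat disk x^2 + y^2 ≤ 1 in the plane z = 2, with upward unit normal n̂ = ẑ. By Stokes' theorem,

    ∮_C F · dr = ∬_S (∇ × F) · n̂ dS = ∬_D (curl F)_z dA,

where D is the disk x^2 + y^2 ≤ 1.

Compute the curl of F = (-21y (z + 1), 21x (z + 1), 0):
    (∇ × F)_x = ∂F_z/∂y - ∂F_y/∂z = -21x,
    (∇ × F)_y = ∂F_x/∂z - ∂F_z/∂x = -21y,
    (∇ × F)_z = ∂F_y/∂x - ∂F_x/∂y = 42z + 42.

On z = 2, (curl F)_z = 126.

Convert to polar (x = r cos θ, y = r sin θ, dA = r dr dθ); the integrand becomes 126, so

    ∬_D (curl F)_z dA = ∫_0^{2π} ∫_0^{1} (126) · r dr dθ.

Inner (r from 0 to 1): 63.
Outer (θ from 0 to 2π): 126π.

Therefore ∮_C F · dr = 126π.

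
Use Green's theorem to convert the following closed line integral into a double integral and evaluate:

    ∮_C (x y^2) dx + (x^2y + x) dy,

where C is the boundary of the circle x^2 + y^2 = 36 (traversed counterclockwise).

Green's theorem converts the closed line integral into a double integral over the enclosed region D:

    ∮_C P dx + Q dy = ∬_D (∂Q/∂x - ∂P/∂y) dA.

Here P = x y^2, Q = x^2y + x, so

    ∂Q/∂x = 2x y + 1,    ∂P/∂y = 2x y,
    ∂Q/∂x - ∂P/∂y = 1.

D is the region x^2 + y^2 ≤ 36. Evaluating the double integral:

In polar coordinates (x = r cos θ, y = r sin θ, dA = r dr dθ) the integrand becomes 1, so

    ∬_D (1) dA = ∫_0^{2π} ∫_0^{6} (1) · r dr dθ.

Inner (r from 0 to 6): 18.
Outer (θ from 0 to 2π): 36π.

Therefore ∮_C P dx + Q dy = 36π.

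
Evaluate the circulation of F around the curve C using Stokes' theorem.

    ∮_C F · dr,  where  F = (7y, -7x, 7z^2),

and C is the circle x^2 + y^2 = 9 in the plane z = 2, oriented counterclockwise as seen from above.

Let S be the flat disk x^2 + y^2 ≤ 9 in the plane z = 2, with upward unit normal n̂ = ẑ. By Stokes' theorem,

    ∮_C F · dr = ∬_S (∇ × F) · n̂ dS = ∬_D (curl F)_z dA,

where D is the disk x^2 + y^2 ≤ 9.

Compute the curl of F = (7y, -7x, 7z^2):
    (∇ × F)_x = ∂F_z/∂y - ∂F_y/∂z = 0,
    (∇ × F)_y = ∂F_x/∂z - ∂F_z/∂x = 0,
    (∇ × F)_z = ∂F_y/∂x - ∂F_x/∂y = -14.

On z = 2, (curl F)_z = -14.

Convert to polar (x = r cos θ, y = r sin θ, dA = r dr dθ); the integrand becomes -14, so

    ∬_D (curl F)_z dA = ∫_0^{2π} ∫_0^{3} (-14) · r dr dθ.

Inner (r from 0 to 3): -63.
Outer (θ from 0 to 2π): -126π.

Therefore ∮_C F · dr = -126π.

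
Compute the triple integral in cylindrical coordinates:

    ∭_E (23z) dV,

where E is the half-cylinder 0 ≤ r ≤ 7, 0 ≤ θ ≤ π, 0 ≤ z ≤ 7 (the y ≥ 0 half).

In cylindrical coordinates, x = r cos(θ), y = r sin(θ), z = z, and dV = r dr dθ dz.

The integrand becomes 23z, so

    ∭_E (23z) dV = ∫_{0}^{π} ∫_{0}^{7} ∫_{0}^{7} (23z) · r dz dr dθ.

Inner (z): 1127r/2.
Middle (r from 0 to 7): 55223/4.
Outer (θ): 55223π/4.

Therefore the triple integral equals 55223π/4.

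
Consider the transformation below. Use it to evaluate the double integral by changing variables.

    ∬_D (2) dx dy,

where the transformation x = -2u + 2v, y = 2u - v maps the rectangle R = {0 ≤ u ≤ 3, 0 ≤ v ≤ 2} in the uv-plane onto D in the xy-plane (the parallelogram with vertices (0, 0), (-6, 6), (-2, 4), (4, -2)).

Compute the Jacobian determinant of (x, y) with respect to (u, v):

    ∂(x,y)/∂(u,v) = | -2  2 | = (-2)(-1) - (2)(2) = -2.
                   | 2  -1 |

Its absolute value is |J| = 2 (the area scaling factor).

Substituting x = -2u + 2v, y = 2u - v into the integrand,

    2 → 2,

so the integral becomes

    ∬_R (2) · |J| du dv = ∫_0^3 ∫_0^2 (4) dv du.

Inner (v): 8.
Outer (u): 24.

Therefore ∬_D (2) dx dy = 24.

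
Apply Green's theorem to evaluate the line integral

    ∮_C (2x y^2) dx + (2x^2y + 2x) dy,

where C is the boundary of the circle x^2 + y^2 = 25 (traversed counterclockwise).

Green's theorem converts the closed line integral into a double integral over the enclosed region D:

    ∮_C P dx + Q dy = ∬_D (∂Q/∂x - ∂P/∂y) dA.

Here P = 2x y^2, Q = 2x^2y + 2x, so

    ∂Q/∂x = 4x y + 2,    ∂P/∂y = 4x y,
    ∂Q/∂x - ∂P/∂y = 2.

D is the region x^2 + y^2 ≤ 25. Evaluating the double integral:

In polar coordinates (x = r cos θ, y = r sin θ, dA = r dr dθ) the integrand becomes 2, so

    ∬_D (2) dA = ∫_0^{2π} ∫_0^{5} (2) · r dr dθ.

Inner (r from 0 to 5): 25.
Outer (θ from 0 to 2π): 50π.

Therefore ∮_C P dx + Q dy = 50π.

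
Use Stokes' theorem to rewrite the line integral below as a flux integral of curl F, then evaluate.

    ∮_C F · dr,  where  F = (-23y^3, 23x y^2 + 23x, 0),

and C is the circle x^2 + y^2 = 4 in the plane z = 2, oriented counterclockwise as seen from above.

Let S be the flat disk x^2 + y^2 ≤ 4 in the plane z = 2, with upward unit normal n̂ = ẑ. By Stokes' theorem,

    ∮_C F · dr = ∬_S (∇ × F) · n̂ dS = ∬_D (curl F)_z dA,

where D is the disk x^2 + y^2 ≤ 4.

Compute the curl of F = (-23y^3, 23x y^2 + 23x, 0):
    (∇ × F)_x = ∂F_z/∂y - ∂F_y/∂z = 0,
    (∇ × F)_y = ∂F_x/∂z - ∂F_z/∂x = 0,
    (∇ × F)_z = ∂F_y/∂x - ∂F_x/∂y = 92y^2 + 23.

On z = 2, (curl F)_z = 92y^2 + 23.

Convert to polar (x = r cos θ, y = r sin θ, dA = r dr dθ); the integrand becomes 92r^2sin(θ)^2 + 23, so

    ∬_D (curl F)_z dA = ∫_0^{2π} ∫_0^{2} (92r^2sin(θ)^2 + 23) · r dr dθ.

Inner (r from 0 to 2): 368sin(θ)^2 + 46.
Outer (θ from 0 to 2π): 460π.

Therefore ∮_C F · dr = 460π.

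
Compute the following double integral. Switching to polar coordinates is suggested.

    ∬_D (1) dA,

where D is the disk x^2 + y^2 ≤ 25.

The region D is 0 ≤ r ≤ 5, 0 ≤ θ ≤ 2π in polar coordinates, where x = r cos(θ), y = r sin(θ), and dA = r dr dθ.

Under the substitution, the integrand becomes 1, so

    ∬_D (1) dA = ∫_{0}^{2π} ∫_{0}^{5} (1) · r dr dθ.

Inner integral (in r): ∫_{0}^{5} (1) · r dr = 25/2.

Outer integral (in θ): ∫_{0}^{2π} (25/2) dθ = 25π.

Therefore ∬_D (1) dA = 25π.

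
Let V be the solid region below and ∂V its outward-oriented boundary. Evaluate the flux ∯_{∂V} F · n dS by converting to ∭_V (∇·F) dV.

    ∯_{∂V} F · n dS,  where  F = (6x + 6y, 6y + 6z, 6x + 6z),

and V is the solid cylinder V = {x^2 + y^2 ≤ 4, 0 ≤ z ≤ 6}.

By the divergence theorem,

    ∯_{∂V} F · n dS = ∭_V (∇ · F) dV.

Compute the divergence:
    ∇ · F = ∂F_x/∂x + ∂F_y/∂y + ∂F_z/∂z = 6 + 6 + 6 = 18.

In cylindrical coordinates, x = r cos(θ), y = r sin(θ), z = z, dV = r dr dθ dz, with 0 ≤ r ≤ 2, 0 ≤ θ ≤ 2π, 0 ≤ z ≤ 6.

The integrand, after substitution and multiplying by the volume element, becomes (18) · r, so

    ∭_V (∇·F) dV = ∫_0^{2π} ∫_0^{2} ∫_0^{6} (18) · r dz dr dθ.

Inner (z from 0 to 6): 108r.
Middle (r from 0 to 2): 216.
Outer (θ from 0 to 2π): 432π.

Therefore ∯_{∂V} F · n dS = 432π.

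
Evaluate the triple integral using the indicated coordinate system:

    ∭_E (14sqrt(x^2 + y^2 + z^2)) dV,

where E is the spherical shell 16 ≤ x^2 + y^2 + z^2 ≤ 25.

In spherical coordinates, x = ρ sin(φ) cos(θ), y = ρ sin(φ) sin(θ), z = ρ cos(φ), and dV = ρ^2 sin(φ) dρ dφ dθ.

The integrand becomes 14ρ, so

    ∭_E (14sqrt(x^2 + y^2 + z^2)) dV = ∫_{0}^{2π} ∫_{0}^{π} ∫_{4}^{5} (14ρ) · ρ^2 sin(φ) dρ dφ dθ.

Inner (ρ): 2583sin(φ)/2.
Middle (φ): 2583.
Outer (θ): 5166π.

Therefore the triple integral equals 5166π.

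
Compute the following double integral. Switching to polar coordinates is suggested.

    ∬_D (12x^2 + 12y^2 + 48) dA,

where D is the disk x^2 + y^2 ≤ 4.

The region D is 0 ≤ r ≤ 2, 0 ≤ θ ≤ 2π in polar coordinates, where x = r cos(θ), y = r sin(θ), and dA = r dr dθ.

Under the substitution, the integrand becomes 12r^2 + 48, so

    ∬_D (12x^2 + 12y^2 + 48) dA = ∫_{0}^{2π} ∫_{0}^{2} (12r^2 + 48) · r dr dθ.

Inner integral (in r): ∫_{0}^{2} (12r^2 + 48) · r dr = 144.

Outer integral (in θ): ∫_{0}^{2π} (144) dθ = 288π.

Therefore ∬_D (12x^2 + 12y^2 + 48) dA = 288π.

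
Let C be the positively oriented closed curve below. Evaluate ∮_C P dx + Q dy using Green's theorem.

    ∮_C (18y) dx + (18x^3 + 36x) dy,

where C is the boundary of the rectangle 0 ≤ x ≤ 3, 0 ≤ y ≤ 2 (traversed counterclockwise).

Green's theorem converts the closed line integral into a double integral over the enclosed region D:

    ∮_C P dx + Q dy = ∬_D (∂Q/∂x - ∂P/∂y) dA.

Here P = 18y, Q = 18x^3 + 36x, so

    ∂Q/∂x = 54x^2 + 36,    ∂P/∂y = 18,
    ∂Q/∂x - ∂P/∂y = 54x^2 + 18.

D is the region 0 ≤ x ≤ 3, 0 ≤ y ≤ 2. Evaluating the double integral:

    ∬_D (54x^2 + 18) dA = ∫_0^{3} ∫_0^{2} (54x^2 + 18) dy dx.

Inner (y from 0 to 2): 108x^2 + 36.
Outer (x from 0 to 3): 1080.

Therefore ∮_C P dx + Q dy = 1080.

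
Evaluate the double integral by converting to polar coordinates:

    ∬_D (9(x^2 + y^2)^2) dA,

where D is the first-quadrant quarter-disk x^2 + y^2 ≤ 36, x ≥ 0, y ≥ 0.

The region D is 0 ≤ r ≤ 6, 0 ≤ θ ≤ π/2 in polar coordinates, where x = r cos(θ), y = r sin(θ), and dA = r dr dθ.

Under the substitution, the integrand becomes 9r^4, so

    ∬_D (9(x^2 + y^2)^2) dA = ∫_{0}^{π/2} ∫_{0}^{6} (9r^4) · r dr dθ.

Inner integral (in r): ∫_{0}^{6} (9r^4) · r dr = 69984.

Outer integral (in θ): ∫_{0}^{π/2} (69984) dθ = 34992π.

Therefore ∬_D (9(x^2 + y^2)^2) dA = 34992π.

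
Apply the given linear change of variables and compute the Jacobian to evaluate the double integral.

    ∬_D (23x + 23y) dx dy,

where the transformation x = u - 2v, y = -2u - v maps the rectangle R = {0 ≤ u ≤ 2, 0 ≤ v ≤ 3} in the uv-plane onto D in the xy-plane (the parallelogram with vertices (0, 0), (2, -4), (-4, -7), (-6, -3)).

Compute the Jacobian determinant of (x, y) with respect to (u, v):

    ∂(x,y)/∂(u,v) = | 1  -2 | = (1)(-1) - (-2)(-2) = -5.
                   | -2  -1 |

Its absolute value is |J| = 5 (the area scaling factor).

Substituting x = u - 2v, y = -2u - v into the integrand,

    23x + 23y → -23u - 69v,

so the integral becomes

    ∬_R (-23u - 69v) · |J| du dv = ∫_0^2 ∫_0^3 (-115u - 345v) dv du.

Inner (v): -345u - 3105/2.
Outer (u): -3795.

Therefore ∬_D (23x + 23y) dx dy = -3795.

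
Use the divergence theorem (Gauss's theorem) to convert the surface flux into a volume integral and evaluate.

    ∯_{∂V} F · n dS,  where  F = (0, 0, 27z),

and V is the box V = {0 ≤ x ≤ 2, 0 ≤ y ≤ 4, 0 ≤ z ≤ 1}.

By the divergence theorem,

    ∯_{∂V} F · n dS = ∭_V (∇ · F) dV.

Compute the divergence:
    ∇ · F = ∂F_x/∂x + ∂F_y/∂y + ∂F_z/∂z = 0 + 0 + 27 = 27.

V is a rectangular box, so dV = dx dy dz with 0 ≤ x ≤ 2, 0 ≤ y ≤ 4, 0 ≤ z ≤ 1.

Integrate (27) over V as an iterated integral:

    ∭_V (∇·F) dV = ∫_0^{2} ∫_0^{4} ∫_0^{1} (27) dz dy dx.

Inner (z from 0 to 1): 27.
Middle (y from 0 to 4): 108.
Outer (x from 0 to 2): 216.

Therefore ∯_{∂V} F · n dS = 216.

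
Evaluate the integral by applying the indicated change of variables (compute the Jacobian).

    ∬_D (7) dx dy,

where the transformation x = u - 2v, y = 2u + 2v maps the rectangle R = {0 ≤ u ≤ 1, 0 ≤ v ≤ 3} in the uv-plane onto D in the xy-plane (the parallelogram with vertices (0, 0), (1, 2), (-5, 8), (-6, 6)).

Compute the Jacobian determinant of (x, y) with respect to (u, v):

    ∂(x,y)/∂(u,v) = | 1  -2 | = (1)(2) - (-2)(2) = 6.
                   | 2  2 |

Its absolute value is |J| = 6 (the area scaling factor).

Substituting x = u - 2v, y = 2u + 2v into the integrand,

    7 → 7,

so the integral becomes

    ∬_R (7) · |J| du dv = ∫_0^1 ∫_0^3 (42) dv du.

Inner (v): 126.
Outer (u): 126.

Therefore ∬_D (7) dx dy = 126.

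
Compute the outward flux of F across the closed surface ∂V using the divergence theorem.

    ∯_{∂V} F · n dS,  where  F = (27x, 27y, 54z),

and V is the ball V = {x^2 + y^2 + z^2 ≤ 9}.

By the divergence theorem,

    ∯_{∂V} F · n dS = ∭_V (∇ · F) dV.

Compute the divergence:
    ∇ · F = ∂F_x/∂x + ∂F_y/∂y + ∂F_z/∂z = 27 + 27 + 54 = 108.

In spherical coordinates, x = ρ sin(φ) cos(θ), y = ρ sin(φ) sin(θ), z = ρ cos(φ), dV = ρ^2 sin(φ) dρ dφ dθ, with 0 ≤ ρ ≤ 3, 0 ≤ φ ≤ π, 0 ≤ θ ≤ 2π.

The integrand, after substitution and multiplying by the volume element, becomes (108) · ρ^2 sin(φ), so

    ∭_V (∇·F) dV = ∫_0^{2π} ∫_0^{π} ∫_0^{3} (108) · ρ^2 sin(φ) dρ dφ dθ.

Inner (ρ from 0 to 3): 972sin(φ).
Middle (φ from 0 to π): 1944.
Outer (θ from 0 to 2π): 3888π.

Therefore ∯_{∂V} F · n dS = 3888π.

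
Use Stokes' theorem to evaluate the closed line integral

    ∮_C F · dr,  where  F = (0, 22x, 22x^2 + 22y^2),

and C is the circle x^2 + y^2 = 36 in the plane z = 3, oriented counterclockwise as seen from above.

Let S be the flat disk x^2 + y^2 ≤ 36 in the plane z = 3, with upward unit normal n̂ = ẑ. By Stokes' theorem,

    ∮_C F · dr = ∬_S (∇ × F) · n̂ dS = ∬_D (curl F)_z dA,

where D is the disk x^2 + y^2 ≤ 36.

Compute the curl of F = (0, 22x, 22x^2 + 22y^2):
    (∇ × F)_x = ∂F_z/∂y - ∂F_y/∂z = 44y,
    (∇ × F)_y = ∂F_x/∂z - ∂F_z/∂x = -44x,
    (∇ × F)_z = ∂F_y/∂x - ∂F_x/∂y = 22.

On z = 3, (curl F)_z = 22.

Convert to polar (x = r cos θ, y = r sin θ, dA = r dr dθ); the integrand becomes 22, so

    ∬_D (curl F)_z dA = ∫_0^{2π} ∫_0^{6} (22) · r dr dθ.

Inner (r from 0 to 6): 396.
Outer (θ from 0 to 2π): 792π.

Therefore ∮_C F · dr = 792π.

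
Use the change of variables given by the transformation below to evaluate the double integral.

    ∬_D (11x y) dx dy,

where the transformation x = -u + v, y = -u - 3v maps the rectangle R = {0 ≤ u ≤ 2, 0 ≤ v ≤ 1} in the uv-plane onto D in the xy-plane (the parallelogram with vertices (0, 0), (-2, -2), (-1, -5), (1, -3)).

Compute the Jacobian determinant of (x, y) with respect to (u, v):

    ∂(x,y)/∂(u,v) = | -1  1 | = (-1)(-3) - (1)(-1) = 4.
                   | -1  -3 |

Its absolute value is |J| = 4 (the area scaling factor).

Substituting x = -u + v, y = -u - 3v into the integrand,

    11x y → 11u^2 + 22u v - 33v^2,

so the integral becomes

    ∬_R (11u^2 + 22u v - 33v^2) · |J| du dv = ∫_0^2 ∫_0^1 (44u^2 + 88u v - 132v^2) dv du.

Inner (v): 44u^2 + 44u - 44.
Outer (u): 352/3.

Therefore ∬_D (11x y) dx dy = 352/3.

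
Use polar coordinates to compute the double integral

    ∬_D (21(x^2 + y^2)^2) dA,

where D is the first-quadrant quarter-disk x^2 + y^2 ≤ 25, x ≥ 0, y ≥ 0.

The region D is 0 ≤ r ≤ 5, 0 ≤ θ ≤ π/2 in polar coordinates, where x = r cos(θ), y = r sin(θ), and dA = r dr dθ.

Under the substitution, the integrand becomes 21r^4, so

    ∬_D (21(x^2 + y^2)^2) dA = ∫_{0}^{π/2} ∫_{0}^{5} (21r^4) · r dr dθ.

Inner integral (in r): ∫_{0}^{5} (21r^4) · r dr = 109375/2.

Outer integral (in θ): ∫_{0}^{π/2} (109375/2) dθ = 109375π/4.

Therefore ∬_D (21(x^2 + y^2)^2) dA = 109375π/4.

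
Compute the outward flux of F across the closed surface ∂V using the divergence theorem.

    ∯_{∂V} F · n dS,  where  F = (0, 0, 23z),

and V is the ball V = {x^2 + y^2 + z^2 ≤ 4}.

By the divergence theorem,

    ∯_{∂V} F · n dS = ∭_V (∇ · F) dV.

Compute the divergence:
    ∇ · F = ∂F_x/∂x + ∂F_y/∂y + ∂F_z/∂z = 0 + 0 + 23 = 23.

In spherical coordinates, x = ρ sin(φ) cos(θ), y = ρ sin(φ) sin(θ), z = ρ cos(φ), dV = ρ^2 sin(φ) dρ dφ dθ, with 0 ≤ ρ ≤ 2, 0 ≤ φ ≤ π, 0 ≤ θ ≤ 2π.

The integrand, after substitution and multiplying by the volume element, becomes (23) · ρ^2 sin(φ), so

    ∭_V (∇·F) dV = ∫_0^{2π} ∫_0^{π} ∫_0^{2} (23) · ρ^2 sin(φ) dρ dφ dθ.

Inner (ρ from 0 to 2): 184sin(φ)/3.
Middle (φ from 0 to π): 368/3.
Outer (θ from 0 to 2π): 736π/3.

Therefore ∯_{∂V} F · n dS = 736π/3.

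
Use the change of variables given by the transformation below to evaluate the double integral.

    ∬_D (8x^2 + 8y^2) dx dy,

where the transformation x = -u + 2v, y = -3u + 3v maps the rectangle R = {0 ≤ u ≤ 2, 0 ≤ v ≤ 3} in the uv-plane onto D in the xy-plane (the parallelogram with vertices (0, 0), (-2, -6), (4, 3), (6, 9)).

Compute the Jacobian determinant of (x, y) with respect to (u, v):

    ∂(x,y)/∂(u,v) = | -1  2 | = (-1)(3) - (2)(-3) = 3.
                   | -3  3 |

Its absolute value is |J| = 3 (the area scaling factor).

Substituting x = -u + 2v, y = -3u + 3v into the integrand,

    8x^2 + 8y^2 → 80u^2 - 176u v + 104v^2,

so the integral becomes

    ∬_R (80u^2 - 176u v + 104v^2) · |J| du dv = ∫_0^2 ∫_0^3 (240u^2 - 528u v + 312v^2) dv du.

Inner (v): 720u^2 - 2376u + 2808.
Outer (u): 2784.

Therefore ∬_D (8x^2 + 8y^2) dx dy = 2784.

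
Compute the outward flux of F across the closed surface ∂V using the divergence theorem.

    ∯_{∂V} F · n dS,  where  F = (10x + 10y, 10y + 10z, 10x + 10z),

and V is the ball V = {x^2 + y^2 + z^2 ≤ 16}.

By the divergence theorem,

    ∯_{∂V} F · n dS = ∭_V (∇ · F) dV.

Compute the divergence:
    ∇ · F = ∂F_x/∂x + ∂F_y/∂y + ∂F_z/∂z = 10 + 10 + 10 = 30.

In spherical coordinates, x = ρ sin(φ) cos(θ), y = ρ sin(φ) sin(θ), z = ρ cos(φ), dV = ρ^2 sin(φ) dρ dφ dθ, with 0 ≤ ρ ≤ 4, 0 ≤ φ ≤ π, 0 ≤ θ ≤ 2π.

The integrand, after substitution and multiplying by the volume element, becomes (30) · ρ^2 sin(φ), so

    ∭_V (∇·F) dV = ∫_0^{2π} ∫_0^{π} ∫_0^{4} (30) · ρ^2 sin(φ) dρ dφ dθ.

Inner (ρ from 0 to 4): 640sin(φ).
Middle (φ from 0 to π): 1280.
Outer (θ from 0 to 2π): 2560π.

Therefore ∯_{∂V} F · n dS = 2560π.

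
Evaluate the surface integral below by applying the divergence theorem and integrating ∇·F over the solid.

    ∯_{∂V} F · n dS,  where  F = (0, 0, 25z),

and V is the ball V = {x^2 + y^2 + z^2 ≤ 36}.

By the divergence theorem,

    ∯_{∂V} F · n dS = ∭_V (∇ · F) dV.

Compute the divergence:
    ∇ · F = ∂F_x/∂x + ∂F_y/∂y + ∂F_z/∂z = 0 + 0 + 25 = 25.

In spherical coordinates, x = ρ sin(φ) cos(θ), y = ρ sin(φ) sin(θ), z = ρ cos(φ), dV = ρ^2 sin(φ) dρ dφ dθ, with 0 ≤ ρ ≤ 6, 0 ≤ φ ≤ π, 0 ≤ θ ≤ 2π.

The integrand, after substitution and multiplying by the volume element, becomes (25) · ρ^2 sin(φ), so

    ∭_V (∇·F) dV = ∫_0^{2π} ∫_0^{π} ∫_0^{6} (25) · ρ^2 sin(φ) dρ dφ dθ.

Inner (ρ from 0 to 6): 1800sin(φ).
Middle (φ from 0 to π): 3600.
Outer (θ from 0 to 2π): 7200π.

Therefore ∯_{∂V} F · n dS = 7200π.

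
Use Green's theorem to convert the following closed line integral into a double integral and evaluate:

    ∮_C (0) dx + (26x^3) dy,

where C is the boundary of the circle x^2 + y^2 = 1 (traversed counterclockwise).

Green's theorem converts the closed line integral into a double integral over the enclosed region D:

    ∮_C P dx + Q dy = ∬_D (∂Q/∂x - ∂P/∂y) dA.

Here P = 0, Q = 26x^3, so

    ∂Q/∂x = 78x^2,    ∂P/∂y = 0,
    ∂Q/∂x - ∂P/∂y = 78x^2.

D is the region x^2 + y^2 ≤ 1. Evaluating the double integral:

In polar coordinates (x = r cos θ, y = r sin θ, dA = r dr dθ) the integrand becomes 78r^2cos(θ)^2, so

    ∬_D (78x^2) dA = ∫_0^{2π} ∫_0^{1} (78r^2cos(θ)^2) · r dr dθ.

Inner (r from 0 to 1): 39cos(θ)^2/2.
Outer (θ from 0 to 2π): 39π/2.

Therefore ∮_C P dx + Q dy = 39π/2.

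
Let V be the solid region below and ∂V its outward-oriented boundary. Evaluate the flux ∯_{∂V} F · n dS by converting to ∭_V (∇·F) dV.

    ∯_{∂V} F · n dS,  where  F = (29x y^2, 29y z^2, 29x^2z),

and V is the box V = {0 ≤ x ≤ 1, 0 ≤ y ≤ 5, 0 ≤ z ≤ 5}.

By the divergence theorem,

    ∯_{∂V} F · n dS = ∭_V (∇ · F) dV.

Compute the divergence:
    ∇ · F = ∂F_x/∂x + ∂F_y/∂y + ∂F_z/∂z = 29y^2 + 29z^2 + 29x^2 = 29x^2 + 29y^2 + 29z^2.

V is a rectangular box, so dV = dx dy dz with 0 ≤ x ≤ 1, 0 ≤ y ≤ 5, 0 ≤ z ≤ 5.

Integrate (29x^2 + 29y^2 + 29z^2) over V as an iterated integral:

    ∭_V (∇·F) dV = ∫_0^{1} ∫_0^{5} ∫_0^{5} (29x^2 + 29y^2 + 29z^2) dz dy dx.

Inner (z from 0 to 5): 145x^2 + 145y^2 + 3625/3.
Middle (y from 0 to 5): 725x^2 + 36250/3.
Outer (x from 0 to 1): 12325.

Therefore ∯_{∂V} F · n dS = 12325.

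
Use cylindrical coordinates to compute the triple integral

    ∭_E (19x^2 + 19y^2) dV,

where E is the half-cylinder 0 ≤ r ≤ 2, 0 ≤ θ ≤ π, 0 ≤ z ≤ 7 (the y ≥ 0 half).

In cylindrical coordinates, x = r cos(θ), y = r sin(θ), z = z, and dV = r dr dθ dz.

The integrand becomes 19r^2, so

    ∭_E (19x^2 + 19y^2) dV = ∫_{0}^{π} ∫_{0}^{2} ∫_{0}^{7} (19r^2) · r dz dr dθ.

Inner (z): 133r^3.
Middle (r from 0 to 2): 532.
Outer (θ): 532π.

Therefore the triple integral equals 532π.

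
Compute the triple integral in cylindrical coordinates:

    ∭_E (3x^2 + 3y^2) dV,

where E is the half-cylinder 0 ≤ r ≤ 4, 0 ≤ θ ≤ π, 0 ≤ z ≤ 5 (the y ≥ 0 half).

In cylindrical coordinates, x = r cos(θ), y = r sin(θ), z = z, and dV = r dr dθ dz.

The integrand becomes 3r^2, so

    ∭_E (3x^2 + 3y^2) dV = ∫_{0}^{π} ∫_{0}^{4} ∫_{0}^{5} (3r^2) · r dz dr dθ.

Inner (z): 15r^3.
Middle (r from 0 to 4): 960.
Outer (θ): 960π.

Therefore the triple integral equals 960π.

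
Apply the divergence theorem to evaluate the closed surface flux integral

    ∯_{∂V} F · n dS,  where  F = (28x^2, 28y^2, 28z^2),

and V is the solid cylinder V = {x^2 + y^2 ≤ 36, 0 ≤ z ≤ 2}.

By the divergence theorem,

    ∯_{∂V} F · n dS = ∭_V (∇ · F) dV.

Compute the divergence:
    ∇ · F = ∂F_x/∂x + ∂F_y/∂y + ∂F_z/∂z = 56x + 56y + 56z.

In cylindrical coordinates, x = r cos(θ), y = r sin(θ), z = z, dV = r dr dθ dz, with 0 ≤ r ≤ 6, 0 ≤ θ ≤ 2π, 0 ≤ z ≤ 2.

The integrand, after substitution and multiplying by the volume element, becomes (56sqrt(2)r sin(θ + π/4) + 56z) · r, so

    ∭_V (∇·F) dV = ∫_0^{2π} ∫_0^{6} ∫_0^{2} (56sqrt(2)r sin(θ + π/4) + 56z) · r dz dr dθ.

Inner (z from 0 to 2): 112r (sqrt(2)r sin(θ + π/4) + 1).
Middle (r from 0 to 6): 8064sqrt(2)sin(θ + π/4) + 2016.
Outer (θ from 0 to 2π): 4032π.

Therefore ∯_{∂V} F · n dS = 4032π.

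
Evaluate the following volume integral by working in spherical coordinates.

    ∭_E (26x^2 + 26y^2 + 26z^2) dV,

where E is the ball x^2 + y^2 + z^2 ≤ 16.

In spherical coordinates, x = ρ sin(φ) cos(θ), y = ρ sin(φ) sin(θ), z = ρ cos(φ), and dV = ρ^2 sin(φ) dρ dφ dθ.

The integrand becomes 26ρ^2, so

    ∭_E (26x^2 + 26y^2 + 26z^2) dV = ∫_{0}^{2π} ∫_{0}^{π} ∫_{0}^{4} (26ρ^2) · ρ^2 sin(φ) dρ dφ dθ.

Inner (ρ): 26624sin(φ)/5.
Middle (φ): 53248/5.
Outer (θ): 106496π/5.

Therefore the triple integral equals 106496π/5.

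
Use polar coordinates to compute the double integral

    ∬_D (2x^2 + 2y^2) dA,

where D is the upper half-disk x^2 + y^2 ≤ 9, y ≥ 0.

The region D is 0 ≤ r ≤ 3, 0 ≤ θ ≤ π in polar coordinates, where x = r cos(θ), y = r sin(θ), and dA = r dr dθ.

Under the substitution, the integrand becomes 2r^2, so

    ∬_D (2x^2 + 2y^2) dA = ∫_{0}^{π} ∫_{0}^{3} (2r^2) · r dr dθ.

Inner integral (in r): ∫_{0}^{3} (2r^2) · r dr = 81/2.

Outer integral (in θ): ∫_{0}^{π} (81/2) dθ = 81π/2.

Therefore ∬_D (2x^2 + 2y^2) dA = 81π/2.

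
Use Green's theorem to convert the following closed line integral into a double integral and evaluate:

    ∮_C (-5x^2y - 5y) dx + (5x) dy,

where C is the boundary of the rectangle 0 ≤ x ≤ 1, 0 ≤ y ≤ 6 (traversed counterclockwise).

Green's theorem converts the closed line integral into a double integral over the enclosed region D:

    ∮_C P dx + Q dy = ∬_D (∂Q/∂x - ∂P/∂y) dA.

Here P = -5x^2y - 5y, Q = 5x, so

    ∂Q/∂x = 5,    ∂P/∂y = -5x^2 - 5,
    ∂Q/∂x - ∂P/∂y = 5x^2 + 10.

D is the region 0 ≤ x ≤ 1, 0 ≤ y ≤ 6. Evaluating the double integral:

    ∬_D (5x^2 + 10) dA = ∫_0^{1} ∫_0^{6} (5x^2 + 10) dy dx.

Inner (y from 0 to 6): 30x^2 + 60.
Outer (x from 0 to 1): 70.

Therefore ∮_C P dx + Q dy = 70.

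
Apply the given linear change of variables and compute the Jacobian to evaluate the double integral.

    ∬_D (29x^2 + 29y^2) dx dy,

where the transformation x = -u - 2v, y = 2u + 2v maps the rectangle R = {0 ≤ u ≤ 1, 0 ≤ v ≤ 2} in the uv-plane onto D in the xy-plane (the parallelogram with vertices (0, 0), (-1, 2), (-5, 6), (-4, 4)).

Compute the Jacobian determinant of (x, y) with respect to (u, v):

    ∂(x,y)/∂(u,v) = | -1  -2 | = (-1)(2) - (-2)(2) = 2.
                   | 2  2 |

Its absolute value is |J| = 2 (the area scaling factor).

Substituting x = -u - 2v, y = 2u + 2v into the integrand,

    29x^2 + 29y^2 → 145u^2 + 348u v + 232v^2,

so the integral becomes

    ∬_R (145u^2 + 348u v + 232v^2) · |J| du dv = ∫_0^1 ∫_0^2 (290u^2 + 696u v + 464v^2) dv du.

Inner (v): 580u^2 + 1392u + 3712/3.
Outer (u): 6380/3.

Therefore ∬_D (29x^2 + 29y^2) dx dy = 6380/3.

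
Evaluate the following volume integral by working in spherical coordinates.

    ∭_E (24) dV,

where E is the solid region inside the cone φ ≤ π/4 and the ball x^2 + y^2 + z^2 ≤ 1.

In spherical coordinates, x = ρ sin(φ) cos(θ), y = ρ sin(φ) sin(θ), z = ρ cos(φ), and dV = ρ^2 sin(φ) dρ dφ dθ.

The integrand becomes 24, so

    ∭_E (24) dV = ∫_{0}^{2π} ∫_{0}^{π/4} ∫_{0}^{1} (24) · ρ^2 sin(φ) dρ dφ dθ.

Inner (ρ): 8sin(φ).
Middle (φ): 8 - 4sqrt(2).
Outer (θ): 8π (2 - sqrt(2)).

Therefore the triple integral equals 8π (2 - sqrt(2)).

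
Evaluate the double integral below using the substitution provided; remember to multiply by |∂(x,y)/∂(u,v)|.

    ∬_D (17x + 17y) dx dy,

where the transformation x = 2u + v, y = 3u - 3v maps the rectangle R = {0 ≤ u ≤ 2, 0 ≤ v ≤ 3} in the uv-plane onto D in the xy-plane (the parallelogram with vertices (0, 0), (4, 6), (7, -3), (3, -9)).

Compute the Jacobian determinant of (x, y) with respect to (u, v):

    ∂(x,y)/∂(u,v) = | 2  1 | = (2)(-3) - (1)(3) = -9.
                   | 3  -3 |

Its absolute value is |J| = 9 (the area scaling factor).

Substituting x = 2u + v, y = 3u - 3v into the integrand,

    17x + 17y → 85u - 34v,

so the integral becomes

    ∬_R (85u - 34v) · |J| du dv = ∫_0^2 ∫_0^3 (765u - 306v) dv du.

Inner (v): 2295u - 1377.
Outer (u): 1836.

Therefore ∬_D (17x + 17y) dx dy = 1836.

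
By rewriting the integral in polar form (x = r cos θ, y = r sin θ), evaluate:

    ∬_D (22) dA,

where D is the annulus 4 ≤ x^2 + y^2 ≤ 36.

The region D is 2 ≤ r ≤ 6, 0 ≤ θ ≤ 2π in polar coordinates, where x = r cos(θ), y = r sin(θ), and dA = r dr dθ.

Under the substitution, the integrand becomes 22, so

    ∬_D (22) dA = ∫_{0}^{2π} ∫_{2}^{6} (22) · r dr dθ.

Inner integral (in r): ∫_{2}^{6} (22) · r dr = 352.

Outer integral (in θ): ∫_{0}^{2π} (352) dθ = 704π.

Therefore ∬_D (22) dA = 704π.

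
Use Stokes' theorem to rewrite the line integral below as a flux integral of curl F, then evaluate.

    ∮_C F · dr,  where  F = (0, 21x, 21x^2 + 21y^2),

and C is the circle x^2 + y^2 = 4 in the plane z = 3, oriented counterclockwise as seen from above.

Let S be the flat disk x^2 + y^2 ≤ 4 in the plane z = 3, with upward unit normal n̂ = ẑ. By Stokes' theorem,

    ∮_C F · dr = ∬_S (∇ × F) · n̂ dS = ∬_D (curl F)_z dA,

where D is the disk x^2 + y^2 ≤ 4.

Compute the curl of F = (0, 21x, 21x^2 + 21y^2):
    (∇ × F)_x = ∂F_z/∂y - ∂F_y/∂z = 42y,
    (∇ × F)_y = ∂F_x/∂z - ∂F_z/∂x = -42x,
    (∇ × F)_z = ∂F_y/∂x - ∂F_x/∂y = 21.

On z = 3, (curl F)_z = 21.

Convert to polar (x = r cos θ, y = r sin θ, dA = r dr dθ); the integrand becomes 21, so

    ∬_D (curl F)_z dA = ∫_0^{2π} ∫_0^{2} (21) · r dr dθ.

Inner (r from 0 to 2): 42.
Outer (θ from 0 to 2π): 84π.

Therefore ∮_C F · dr = 84π.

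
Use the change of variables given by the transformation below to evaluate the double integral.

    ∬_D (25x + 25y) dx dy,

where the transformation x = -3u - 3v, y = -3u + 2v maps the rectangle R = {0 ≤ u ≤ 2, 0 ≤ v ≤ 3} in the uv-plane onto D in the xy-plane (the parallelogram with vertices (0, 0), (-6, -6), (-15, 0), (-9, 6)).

Compute the Jacobian determinant of (x, y) with respect to (u, v):

    ∂(x,y)/∂(u,v) = | -3  -3 | = (-3)(2) - (-3)(-3) = -15.
                   | -3  2 |

Its absolute value is |J| = 15 (the area scaling factor).

Substituting x = -3u - 3v, y = -3u + 2v into the integrand,

    25x + 25y → -150u - 25v,

so the integral becomes

    ∬_R (-150u - 25v) · |J| du dv = ∫_0^2 ∫_0^3 (-2250u - 375v) dv du.

Inner (v): -6750u - 3375/2.
Outer (u): -16875.

Therefore ∬_D (25x + 25y) dx dy = -16875.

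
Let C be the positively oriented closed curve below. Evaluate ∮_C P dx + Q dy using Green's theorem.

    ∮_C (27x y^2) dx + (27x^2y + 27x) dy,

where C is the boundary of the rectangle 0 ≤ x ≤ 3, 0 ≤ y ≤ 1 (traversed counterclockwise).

Green's theorem converts the closed line integral into a double integral over the enclosed region D:

    ∮_C P dx + Q dy = ∬_D (∂Q/∂x - ∂P/∂y) dA.

Here P = 27x y^2, Q = 27x^2y + 27x, so

    ∂Q/∂x = 54x y + 27,    ∂P/∂y = 54x y,
    ∂Q/∂x - ∂P/∂y = 27.

D is the region 0 ≤ x ≤ 3, 0 ≤ y ≤ 1. Evaluating the double integral:

    ∬_D (27) dA = ∫_0^{3} ∫_0^{1} (27) dy dx.

Inner (y from 0 to 1): 27.
Outer (x from 0 to 3): 81.

Therefore ∮_C P dx + Q dy = 81.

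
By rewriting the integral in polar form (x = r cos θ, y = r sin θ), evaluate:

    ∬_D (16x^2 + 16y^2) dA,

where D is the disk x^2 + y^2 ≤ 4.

The region D is 0 ≤ r ≤ 2, 0 ≤ θ ≤ 2π in polar coordinates, where x = r cos(θ), y = r sin(θ), and dA = r dr dθ.

Under the substitution, the integrand becomes 16r^2, so

    ∬_D (16x^2 + 16y^2) dA = ∫_{0}^{2π} ∫_{0}^{2} (16r^2) · r dr dθ.

Inner integral (in r): ∫_{0}^{2} (16r^2) · r dr = 64.

Outer integral (in θ): ∫_{0}^{2π} (64) dθ = 128π.

Therefore ∬_D (16x^2 + 16y^2) dA = 128π.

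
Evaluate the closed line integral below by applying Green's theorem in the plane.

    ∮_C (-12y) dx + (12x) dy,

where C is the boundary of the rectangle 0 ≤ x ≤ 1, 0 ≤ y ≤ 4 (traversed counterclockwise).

Green's theorem converts the closed line integral into a double integral over the enclosed region D:

    ∮_C P dx + Q dy = ∬_D (∂Q/∂x - ∂P/∂y) dA.

Here P = -12y, Q = 12x, so

    ∂Q/∂x = 12,    ∂P/∂y = -12,
    ∂Q/∂x - ∂P/∂y = 24.

D is the region 0 ≤ x ≤ 1, 0 ≤ y ≤ 4. Evaluating the double integral:

    ∬_D (24) dA = ∫_0^{1} ∫_0^{4} (24) dy dx.

Inner (y from 0 to 4): 96.
Outer (x from 0 to 1): 96.

Therefore ∮_C P dx + Q dy = 96.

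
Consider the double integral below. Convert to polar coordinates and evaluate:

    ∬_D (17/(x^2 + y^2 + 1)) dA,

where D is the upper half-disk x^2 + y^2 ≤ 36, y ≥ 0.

The region D is 0 ≤ r ≤ 6, 0 ≤ θ ≤ π in polar coordinates, where x = r cos(θ), y = r sin(θ), and dA = r dr dθ.

Under the substitution, the integrand becomes 17/(r^2 + 1), so

    ∬_D (17/(x^2 + y^2 + 1)) dA = ∫_{0}^{π} ∫_{0}^{6} (17/(r^2 + 1)) · r dr dθ.

Inner integral (in r): ∫_{0}^{6} (17/(r^2 + 1)) · r dr = 17log(37)/2.

Outer integral (in θ): ∫_{0}^{π} (17log(37)/2) dθ = 17π log(37)/2.

Therefore ∬_D (17/(x^2 + y^2 + 1)) dA = 17π log(37)/2.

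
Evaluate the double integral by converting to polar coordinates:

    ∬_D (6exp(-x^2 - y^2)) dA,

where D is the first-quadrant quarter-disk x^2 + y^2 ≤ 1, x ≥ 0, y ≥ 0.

The region D is 0 ≤ r ≤ 1, 0 ≤ θ ≤ π/2 in polar coordinates, where x = r cos(θ), y = r sin(θ), and dA = r dr dθ.

Under the substitution, the integrand becomes 6exp(-r^2), so

    ∬_D (6exp(-x^2 - y^2)) dA = ∫_{0}^{π/2} ∫_{0}^{1} (6exp(-r^2)) · r dr dθ.

Inner integral (in r): ∫_{0}^{1} (6exp(-r^2)) · r dr = 3 - 3exp(-1).

Outer integral (in θ): ∫_{0}^{π/2} (3 - 3exp(-1)) dθ = -3π (1 - e)exp(-1)/2.

Therefore ∬_D (6exp(-x^2 - y^2)) dA = -3π (1 - e)exp(-1)/2.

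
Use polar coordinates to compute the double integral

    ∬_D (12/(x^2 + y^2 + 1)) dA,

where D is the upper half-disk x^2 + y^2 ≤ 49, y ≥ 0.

The region D is 0 ≤ r ≤ 7, 0 ≤ θ ≤ π in polar coordinates, where x = r cos(θ), y = r sin(θ), and dA = r dr dθ.

Under the substitution, the integrand becomes 12/(r^2 + 1), so

    ∬_D (12/(x^2 + y^2 + 1)) dA = ∫_{0}^{π} ∫_{0}^{7} (12/(r^2 + 1)) · r dr dθ.

Inner integral (in r): ∫_{0}^{7} (12/(r^2 + 1)) · r dr = log(15625000000).

Outer integral (in θ): ∫_{0}^{π} (log(15625000000)) dθ = log(15625000000^π).

Therefore ∬_D (12/(x^2 + y^2 + 1)) dA = log(15625000000^π).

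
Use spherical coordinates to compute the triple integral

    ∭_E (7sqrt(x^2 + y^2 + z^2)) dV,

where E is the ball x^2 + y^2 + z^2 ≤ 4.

In spherical coordinates, x = ρ sin(φ) cos(θ), y = ρ sin(φ) sin(θ), z = ρ cos(φ), and dV = ρ^2 sin(φ) dρ dφ dθ.

The integrand becomes 7ρ, so

    ∭_E (7sqrt(x^2 + y^2 + z^2)) dV = ∫_{0}^{2π} ∫_{0}^{π} ∫_{0}^{2} (7ρ) · ρ^2 sin(φ) dρ dφ dθ.

Inner (ρ): 28sin(φ).
Middle (φ): 56.
Outer (θ): 112π.

Therefore the triple integral equals 112π.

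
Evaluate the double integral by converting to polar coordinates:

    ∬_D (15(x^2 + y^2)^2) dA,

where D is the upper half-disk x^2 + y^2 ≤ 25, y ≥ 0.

The region D is 0 ≤ r ≤ 5, 0 ≤ θ ≤ π in polar coordinates, where x = r cos(θ), y = r sin(θ), and dA = r dr dθ.

Under the substitution, the integrand becomes 15r^4, so

    ∬_D (15(x^2 + y^2)^2) dA = ∫_{0}^{π} ∫_{0}^{5} (15r^4) · r dr dθ.

Inner integral (in r): ∫_{0}^{5} (15r^4) · r dr = 78125/2.

Outer integral (in θ): ∫_{0}^{π} (78125/2) dθ = 78125π/2.

Therefore ∬_D (15(x^2 + y^2)^2) dA = 78125π/2.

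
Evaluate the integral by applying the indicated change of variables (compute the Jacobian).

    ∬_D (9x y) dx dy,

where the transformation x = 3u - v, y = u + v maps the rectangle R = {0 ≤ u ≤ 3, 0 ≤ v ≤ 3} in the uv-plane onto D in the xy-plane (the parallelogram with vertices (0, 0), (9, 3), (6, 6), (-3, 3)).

Compute the Jacobian determinant of (x, y) with respect to (u, v):

    ∂(x,y)/∂(u,v) = | 3  -1 | = (3)(1) - (-1)(1) = 4.
                   | 1  1 |

Its absolute value is |J| = 4 (the area scaling factor).

Substituting x = 3u - v, y = u + v into the integrand,

    9x y → 27u^2 + 18u v - 9v^2,

so the integral becomes

    ∬_R (27u^2 + 18u v - 9v^2) · |J| du dv = ∫_0^3 ∫_0^3 (108u^2 + 72u v - 36v^2) dv du.

Inner (v): 324u^2 + 324u - 324.
Outer (u): 3402.

Therefore ∬_D (9x y) dx dy = 3402.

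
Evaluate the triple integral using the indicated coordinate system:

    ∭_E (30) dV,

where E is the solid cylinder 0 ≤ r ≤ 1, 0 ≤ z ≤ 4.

In cylindrical coordinates, x = r cos(θ), y = r sin(θ), z = z, and dV = r dr dθ dz.

The integrand becomes 30, so

    ∭_E (30) dV = ∫_{0}^{2π} ∫_{0}^{1} ∫_{0}^{4} (30) · r dz dr dθ.

Inner (z): 120r.
Middle (r from 0 to 1): 60.
Outer (θ): 120π.

Therefore the triple integral equals 120π.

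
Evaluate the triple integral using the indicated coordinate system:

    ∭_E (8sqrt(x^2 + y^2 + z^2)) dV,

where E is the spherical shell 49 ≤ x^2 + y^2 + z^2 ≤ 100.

In spherical coordinates, x = ρ sin(φ) cos(θ), y = ρ sin(φ) sin(θ), z = ρ cos(φ), and dV = ρ^2 sin(φ) dρ dφ dθ.

The integrand becomes 8ρ, so

    ∭_E (8sqrt(x^2 + y^2 + z^2)) dV = ∫_{0}^{2π} ∫_{0}^{π} ∫_{7}^{10} (8ρ) · ρ^2 sin(φ) dρ dφ dθ.

Inner (ρ): 15198sin(φ).
Middle (φ): 30396.
Outer (θ): 60792π.

Therefore the triple integral equals 60792π.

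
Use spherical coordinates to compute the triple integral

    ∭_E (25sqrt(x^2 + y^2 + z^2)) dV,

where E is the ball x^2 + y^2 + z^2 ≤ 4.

In spherical coordinates, x = ρ sin(φ) cos(θ), y = ρ sin(φ) sin(θ), z = ρ cos(φ), and dV = ρ^2 sin(φ) dρ dφ dθ.

The integrand becomes 25ρ, so

    ∭_E (25sqrt(x^2 + y^2 + z^2)) dV = ∫_{0}^{2π} ∫_{0}^{π} ∫_{0}^{2} (25ρ) · ρ^2 sin(φ) dρ dφ dθ.

Inner (ρ): 100sin(φ).
Middle (φ): 200.
Outer (θ): 400π.

Therefore the triple integral equals 400π.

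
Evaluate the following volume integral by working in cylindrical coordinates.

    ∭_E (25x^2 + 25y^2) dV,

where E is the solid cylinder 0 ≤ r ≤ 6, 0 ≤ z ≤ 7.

In cylindrical coordinates, x = r cos(θ), y = r sin(θ), z = z, and dV = r dr dθ dz.

The integrand becomes 25r^2, so

    ∭_E (25x^2 + 25y^2) dV = ∫_{0}^{2π} ∫_{0}^{6} ∫_{0}^{7} (25r^2) · r dz dr dθ.

Inner (z): 175r^3.
Middle (r from 0 to 6): 56700.
Outer (θ): 113400π.

Therefore the triple integral equals 113400π.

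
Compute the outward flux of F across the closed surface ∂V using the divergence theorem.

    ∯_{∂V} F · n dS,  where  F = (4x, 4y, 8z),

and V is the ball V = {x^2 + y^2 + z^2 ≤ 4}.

By the divergence theorem,

    ∯_{∂V} F · n dS = ∭_V (∇ · F) dV.

Compute the divergence:
    ∇ · F = ∂F_x/∂x + ∂F_y/∂y + ∂F_z/∂z = 4 + 4 + 8 = 16.

In spherical coordinates, x = ρ sin(φ) cos(θ), y = ρ sin(φ) sin(θ), z = ρ cos(φ), dV = ρ^2 sin(φ) dρ dφ dθ, with 0 ≤ ρ ≤ 2, 0 ≤ φ ≤ π, 0 ≤ θ ≤ 2π.

The integrand, after substitution and multiplying by the volume element, becomes (16) · ρ^2 sin(φ), so

    ∭_V (∇·F) dV = ∫_0^{2π} ∫_0^{π} ∫_0^{2} (16) · ρ^2 sin(φ) dρ dφ dθ.

Inner (ρ from 0 to 2): 128sin(φ)/3.
Middle (φ from 0 to π): 256/3.
Outer (θ from 0 to 2π): 512π/3.

Therefore ∯_{∂V} F · n dS = 512π/3.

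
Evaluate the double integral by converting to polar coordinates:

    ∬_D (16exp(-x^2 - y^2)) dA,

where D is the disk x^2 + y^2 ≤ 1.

The region D is 0 ≤ r ≤ 1, 0 ≤ θ ≤ 2π in polar coordinates, where x = r cos(θ), y = r sin(θ), and dA = r dr dθ.

Under the substitution, the integrand becomes 16exp(-r^2), so

    ∬_D (16exp(-x^2 - y^2)) dA = ∫_{0}^{2π} ∫_{0}^{1} (16exp(-r^2)) · r dr dθ.

Inner integral (in r): ∫_{0}^{1} (16exp(-r^2)) · r dr = 8 - 8exp(-1).

Outer integral (in θ): ∫_{0}^{2π} (8 - 8exp(-1)) dθ = -16π exp(-1) + 16π.

Therefore ∬_D (16exp(-x^2 - y^2)) dA = -16π exp(-1) + 16π.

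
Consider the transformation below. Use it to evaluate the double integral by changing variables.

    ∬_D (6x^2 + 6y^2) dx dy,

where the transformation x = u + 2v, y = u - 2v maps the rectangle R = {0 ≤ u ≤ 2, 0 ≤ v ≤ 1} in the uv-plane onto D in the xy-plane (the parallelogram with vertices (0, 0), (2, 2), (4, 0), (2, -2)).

Compute the Jacobian determinant of (x, y) with respect to (u, v):

    ∂(x,y)/∂(u,v) = | 1  2 | = (1)(-2) - (2)(1) = -4.
                   | 1  -2 |

Its absolute value is |J| = 4 (the area scaling factor).

Substituting x = u + 2v, y = u - 2v into the integrand,

    6x^2 + 6y^2 → 12u^2 + 48v^2,

so the integral becomes

    ∬_R (12u^2 + 48v^2) · |J| du dv = ∫_0^2 ∫_0^1 (48u^2 + 192v^2) dv du.

Inner (v): 48u^2 + 64.
Outer (u): 256.

Therefore ∬_D (6x^2 + 6y^2) dx dy = 256.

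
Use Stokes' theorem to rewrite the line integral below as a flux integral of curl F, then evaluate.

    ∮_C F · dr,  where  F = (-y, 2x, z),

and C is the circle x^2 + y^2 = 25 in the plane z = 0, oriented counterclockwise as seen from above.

Let S be the flat disk x^2 + y^2 ≤ 25 in the plane z = 0, with upward unit normal n̂ = ẑ. By Stokes' theorem,

    ∮_C F · dr = ∬_S (∇ × F) · n̂ dS = ∬_D (curl F)_z dA,

where D is the disk x^2 + y^2 ≤ 25.

Compute the curl of F = (-y, 2x, z):
    (∇ × F)_x = ∂F_z/∂y - ∂F_y/∂z = 0,
    (∇ × F)_y = ∂F_x/∂z - ∂F_z/∂x = 0,
    (∇ × F)_z = ∂F_y/∂x - ∂F_x/∂y = 3.

On z = 0, (curl F)_z = 3.

Convert to polar (x = r cos θ, y = r sin θ, dA = r dr dθ); the integrand becomes 3, so

    ∬_D (curl F)_z dA = ∫_0^{2π} ∫_0^{5} (3) · r dr dθ.

Inner (r from 0 to 5): 75/2.
Outer (θ from 0 to 2π): 75π.

Therefore ∮_C F · dr = 75π.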